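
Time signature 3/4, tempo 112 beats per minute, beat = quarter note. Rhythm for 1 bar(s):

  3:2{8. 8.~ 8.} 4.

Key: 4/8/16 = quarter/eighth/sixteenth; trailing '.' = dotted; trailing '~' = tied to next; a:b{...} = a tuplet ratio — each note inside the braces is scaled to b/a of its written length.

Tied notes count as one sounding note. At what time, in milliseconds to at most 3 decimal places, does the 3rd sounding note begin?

1. 0.0ms @ 0 + 267.857ms (1/2)
2. 267.857ms @ 1/2 + 535.714ms (1)
3. 803.571ms @ 3/2 + 803.571ms (3/2)

note 3 onset = 3/2b = 803.571ms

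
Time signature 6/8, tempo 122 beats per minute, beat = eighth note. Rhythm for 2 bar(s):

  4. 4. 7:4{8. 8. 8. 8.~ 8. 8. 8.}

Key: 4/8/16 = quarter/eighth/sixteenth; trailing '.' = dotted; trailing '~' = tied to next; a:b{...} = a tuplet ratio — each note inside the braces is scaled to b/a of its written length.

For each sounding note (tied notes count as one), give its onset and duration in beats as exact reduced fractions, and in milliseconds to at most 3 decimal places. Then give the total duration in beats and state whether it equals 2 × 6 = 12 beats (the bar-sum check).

1) 0.0ms=0b +1475.41ms=3b
2) 1475.41ms=3b +1475.41ms=3b
3) 2950.82ms=6b +421.546ms=6/7b
4) 3372.365ms=48/7b +421.546ms=6/7b
5) 3793.911ms=54/7b +421.546ms=6/7b
6) 4215.457ms=60/7b +843.091ms=12/7b
7) 5058.548ms=72/7b +421.546ms=6/7b
8) 5480.094ms=78/7b +421.546ms=6/7b
Σ=12b of 12 (122bpm 6/8) — PASS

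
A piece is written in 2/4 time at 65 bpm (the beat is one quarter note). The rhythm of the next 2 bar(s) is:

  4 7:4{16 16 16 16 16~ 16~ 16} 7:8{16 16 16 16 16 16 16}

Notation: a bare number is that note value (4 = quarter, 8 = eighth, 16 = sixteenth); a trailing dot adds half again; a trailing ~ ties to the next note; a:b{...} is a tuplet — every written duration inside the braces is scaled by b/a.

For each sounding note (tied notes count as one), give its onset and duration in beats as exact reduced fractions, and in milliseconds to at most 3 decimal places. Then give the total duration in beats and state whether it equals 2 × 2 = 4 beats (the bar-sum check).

1) 0.0ms=0b +923.077ms=1b
2) 923.077ms=1b +131.868ms=1/7b
3) 1054.945ms=8/7b +131.868ms=1/7b
4) 1186.813ms=9/7b +131.868ms=1/7b
5) 1318.681ms=10/7b +131.868ms=1/7b
6) 1450.549ms=11/7b +395.604ms=3/7b
7) 1846.154ms=2b +263.736ms=2/7b
8) 2109.89ms=16/7b +263.736ms=2/7b
9) 2373.626ms=18/7b +263.736ms=2/7b
10) 2637.363ms=20/7b +263.736ms=2/7b
11) 2901.099ms=22/7b +263.736ms=2/7b
12) 3164.835ms=24/7b +263.736ms=2/7b
13) 3428.571ms=26/7b +263.736ms=2/7b
Σ=4b of 4 (65bpm 2/4) — PASS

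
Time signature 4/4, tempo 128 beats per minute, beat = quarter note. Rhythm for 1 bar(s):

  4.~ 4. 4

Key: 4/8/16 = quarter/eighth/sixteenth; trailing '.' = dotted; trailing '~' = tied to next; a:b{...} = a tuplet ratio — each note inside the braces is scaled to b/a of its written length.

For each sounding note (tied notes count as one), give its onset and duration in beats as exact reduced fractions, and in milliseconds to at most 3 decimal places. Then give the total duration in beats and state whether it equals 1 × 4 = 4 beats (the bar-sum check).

1) 0.0ms=0b +1406.25ms=3b
2) 1406.25ms=3b +468.75ms=1b
Σ=4b of 4 (128bpm 4/4) — PASS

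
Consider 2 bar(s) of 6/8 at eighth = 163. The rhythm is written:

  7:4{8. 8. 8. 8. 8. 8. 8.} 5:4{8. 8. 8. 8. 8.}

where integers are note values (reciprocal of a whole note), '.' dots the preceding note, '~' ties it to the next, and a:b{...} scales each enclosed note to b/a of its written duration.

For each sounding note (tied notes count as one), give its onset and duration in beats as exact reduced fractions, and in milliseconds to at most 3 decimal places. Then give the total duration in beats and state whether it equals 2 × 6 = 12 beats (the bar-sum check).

1) 0.0ms=0b +315.513ms=6/7b
2) 315.513ms=6/7b +315.513ms=6/7b
3) 631.025ms=12/7b +315.513ms=6/7b
4) 946.538ms=18/7b +315.513ms=6/7b
5) 1262.051ms=24/7b +315.513ms=6/7b
6) 1577.564ms=30/7b +315.513ms=6/7b
7) 1893.076ms=36/7b +315.513ms=6/7b
8) 2208.589ms=6b +441.718ms=6/5b
9) 2650.307ms=36/5b +441.718ms=6/5b
10) 3092.025ms=42/5b +441.718ms=6/5b
11) 3533.742ms=48/5b +441.718ms=6/5b
12) 3975.46ms=54/5b +441.718ms=6/5b
Σ=12b of 12 (163bpm 6/8) — PASS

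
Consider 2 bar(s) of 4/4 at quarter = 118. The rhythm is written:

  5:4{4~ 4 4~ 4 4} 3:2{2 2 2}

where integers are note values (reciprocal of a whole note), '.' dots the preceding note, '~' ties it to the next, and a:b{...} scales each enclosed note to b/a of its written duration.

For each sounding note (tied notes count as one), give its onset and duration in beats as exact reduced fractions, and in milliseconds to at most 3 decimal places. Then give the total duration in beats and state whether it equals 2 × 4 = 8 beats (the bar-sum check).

1) 0.0ms=0b +813.559ms=8/5b
2) 813.559ms=8/5b +813.559ms=8/5b
3) 1627.119ms=16/5b +406.78ms=4/5b
4) 2033.898ms=4b +677.966ms=4/3b
5) 2711.864ms=16/3b +677.966ms=4/3b
6) 3389.831ms=20/3b +677.966ms=4/3b
Σ=8b of 8 (118bpm 4/4) — PASS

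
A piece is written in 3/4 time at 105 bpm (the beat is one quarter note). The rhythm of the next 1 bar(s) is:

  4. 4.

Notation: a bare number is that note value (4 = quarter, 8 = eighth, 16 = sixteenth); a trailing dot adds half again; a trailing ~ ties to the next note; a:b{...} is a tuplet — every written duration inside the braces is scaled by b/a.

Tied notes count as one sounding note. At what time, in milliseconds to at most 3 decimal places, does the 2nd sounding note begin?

note 2 onset = 3/2b = 857.143ms

1. 0.0ms @ 0 + 857.143ms (3/2)
2. 857.143ms @ 3/2 + 857.143ms (3/2)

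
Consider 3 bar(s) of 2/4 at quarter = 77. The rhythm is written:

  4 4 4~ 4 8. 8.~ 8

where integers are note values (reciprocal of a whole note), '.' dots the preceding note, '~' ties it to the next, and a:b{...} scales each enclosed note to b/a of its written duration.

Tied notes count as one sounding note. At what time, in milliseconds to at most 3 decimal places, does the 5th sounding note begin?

1. 0.0ms @ 0 + 779.221ms (1)
2. 779.221ms @ 1 + 779.221ms (1)
3. 1558.442ms @ 2 + 1558.442ms (2)
4. 3116.883ms @ 4 + 584.416ms (3/4)
5. 3701.299ms @ 19/4 + 974.026ms (5/4)

note 5 onset = 19/4b = 3701.299ms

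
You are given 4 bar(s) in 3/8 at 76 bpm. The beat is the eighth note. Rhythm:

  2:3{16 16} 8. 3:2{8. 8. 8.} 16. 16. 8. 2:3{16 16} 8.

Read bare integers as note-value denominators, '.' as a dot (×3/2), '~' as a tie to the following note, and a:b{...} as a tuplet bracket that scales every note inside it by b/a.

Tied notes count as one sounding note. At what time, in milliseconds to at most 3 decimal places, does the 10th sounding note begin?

1. 0.0ms @ 0 + 592.105ms (3/4)
2. 592.105ms @ 3/4 + 592.105ms (3/4)
3. 1184.211ms @ 3/2 + 1184.211ms (3/2)
4. 2368.421ms @ 3 + 789.474ms (1)
5. 3157.895ms @ 4 + 789.474ms (1)
6. 3947.368ms @ 5 + 789.474ms (1)
7. 4736.842ms @ 6 + 592.105ms (3/4)
8. 5328.947ms @ 27/4 + 592.105ms (3/4)
9. 5921.053ms @ 15/2 + 1184.211ms (3/2)
10. 7105.263ms @ 9 + 592.105ms (3/4)
11. 7697.368ms @ 39/4 + 592.105ms (3/4)
12. 8289.474ms @ 21/2 + 1184.211ms (3/2)

note 10 onset = 9b = 7105.263ms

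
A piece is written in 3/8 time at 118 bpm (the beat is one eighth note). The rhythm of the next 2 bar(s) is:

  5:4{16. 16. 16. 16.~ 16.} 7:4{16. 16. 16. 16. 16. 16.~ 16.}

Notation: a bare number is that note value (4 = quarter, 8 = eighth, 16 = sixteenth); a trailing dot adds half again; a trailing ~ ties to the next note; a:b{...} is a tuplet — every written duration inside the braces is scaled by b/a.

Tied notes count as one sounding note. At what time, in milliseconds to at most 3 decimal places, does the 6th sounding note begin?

1. 0.0ms @ 0 + 305.085ms (3/5)
2. 305.085ms @ 3/5 + 305.085ms (3/5)
3. 610.169ms @ 6/5 + 305.085ms (3/5)
4. 915.254ms @ 9/5 + 610.169ms (6/5)
5. 1525.424ms @ 3 + 217.918ms (3/7)
6. 1743.341ms @ 24/7 + 217.918ms (3/7)
7. 1961.259ms @ 27/7 + 217.918ms (3/7)
8. 2179.177ms @ 30/7 + 217.918ms (3/7)
9. 2397.094ms @ 33/7 + 217.918ms (3/7)
10. 2615.012ms @ 36/7 + 435.835ms (6/7)

note 6 onset = 24/7b = 1743.341ms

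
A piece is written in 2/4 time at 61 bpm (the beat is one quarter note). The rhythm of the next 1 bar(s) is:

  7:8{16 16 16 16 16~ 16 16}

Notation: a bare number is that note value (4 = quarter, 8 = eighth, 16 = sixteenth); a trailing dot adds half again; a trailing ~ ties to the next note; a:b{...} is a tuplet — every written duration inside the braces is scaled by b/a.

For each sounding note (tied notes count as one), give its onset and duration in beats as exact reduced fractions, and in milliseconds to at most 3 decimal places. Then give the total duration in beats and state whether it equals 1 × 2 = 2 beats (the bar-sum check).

1) 0.0ms=0b +281.03ms=2/7b
2) 281.03ms=2/7b +281.03ms=2/7b
3) 562.061ms=4/7b +281.03ms=2/7b
4) 843.091ms=6/7b +281.03ms=2/7b
5) 1124.122ms=8/7b +562.061ms=4/7b
6) 1686.183ms=12/7b +281.03ms=2/7b
Σ=2b of 2 (61bpm 2/4) — PASS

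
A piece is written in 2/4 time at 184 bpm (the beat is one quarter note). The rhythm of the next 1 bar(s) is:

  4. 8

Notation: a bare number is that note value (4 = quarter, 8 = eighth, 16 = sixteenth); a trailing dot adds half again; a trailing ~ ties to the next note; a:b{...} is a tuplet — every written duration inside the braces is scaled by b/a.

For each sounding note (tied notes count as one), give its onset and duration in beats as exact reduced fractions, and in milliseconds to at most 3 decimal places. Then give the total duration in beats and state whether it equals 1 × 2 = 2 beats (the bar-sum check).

1) 0.0ms=0b +489.13ms=3/2b
2) 489.13ms=3/2b +163.043ms=1/2b
Σ=2b of 2 (184bpm 2/4) — PASS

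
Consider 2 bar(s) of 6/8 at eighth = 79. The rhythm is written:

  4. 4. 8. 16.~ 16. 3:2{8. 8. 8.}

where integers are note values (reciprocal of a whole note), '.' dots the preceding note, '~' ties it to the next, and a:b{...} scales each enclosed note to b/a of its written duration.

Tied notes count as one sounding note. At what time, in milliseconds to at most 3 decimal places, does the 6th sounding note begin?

1. 0.0ms @ 0 + 2278.481ms (3)
2. 2278.481ms @ 3 + 2278.481ms (3)
3. 4556.962ms @ 6 + 1139.241ms (3/2)
4. 5696.203ms @ 15/2 + 1139.241ms (3/2)
5. 6835.443ms @ 9 + 759.494ms (1)
6. 7594.937ms @ 10 + 759.494ms (1)
7. 8354.43ms @ 11 + 759.494ms (1)

note 6 onset = 10b = 7594.937ms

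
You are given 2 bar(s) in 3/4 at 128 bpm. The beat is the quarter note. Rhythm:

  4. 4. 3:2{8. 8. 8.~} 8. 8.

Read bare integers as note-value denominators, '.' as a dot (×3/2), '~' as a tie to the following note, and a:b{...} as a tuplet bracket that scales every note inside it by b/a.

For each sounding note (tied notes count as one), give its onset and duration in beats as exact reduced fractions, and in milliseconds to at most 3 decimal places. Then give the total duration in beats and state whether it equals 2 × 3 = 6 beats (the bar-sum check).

1) 0.0ms=0b +703.125ms=3/2b
2) 703.125ms=3/2b +703.125ms=3/2b
3) 1406.25ms=3b +234.375ms=1/2b
4) 1640.625ms=7/2b +234.375ms=1/2b
5) 1875.0ms=4b +585.938ms=5/4b
6) 2460.938ms=21/4b +351.562ms=3/4b
Σ=6b of 6 (128bpm 3/4) — PASS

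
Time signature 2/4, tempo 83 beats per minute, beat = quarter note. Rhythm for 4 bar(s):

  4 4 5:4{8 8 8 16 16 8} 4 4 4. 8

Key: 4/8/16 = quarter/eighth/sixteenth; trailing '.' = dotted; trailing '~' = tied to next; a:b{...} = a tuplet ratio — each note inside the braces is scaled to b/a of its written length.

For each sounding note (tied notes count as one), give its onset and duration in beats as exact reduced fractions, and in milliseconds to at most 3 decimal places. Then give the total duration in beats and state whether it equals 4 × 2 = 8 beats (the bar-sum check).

1) 0.0ms=0b +722.892ms=1b
2) 722.892ms=1b +722.892ms=1b
3) 1445.783ms=2b +289.157ms=2/5b
4) 1734.94ms=12/5b +289.157ms=2/5b
5) 2024.096ms=14/5b +289.157ms=2/5b
6) 2313.253ms=16/5b +144.578ms=1/5b
7) 2457.831ms=17/5b +144.578ms=1/5b
8) 2602.41ms=18/5b +289.157ms=2/5b
9) 2891.566ms=4b +722.892ms=1b
10) 3614.458ms=5b +722.892ms=1b
11) 4337.349ms=6b +1084.337ms=3/2b
12) 5421.687ms=15/2b +361.446ms=1/2b
Σ=8b of 8 (83bpm 2/4) — PASS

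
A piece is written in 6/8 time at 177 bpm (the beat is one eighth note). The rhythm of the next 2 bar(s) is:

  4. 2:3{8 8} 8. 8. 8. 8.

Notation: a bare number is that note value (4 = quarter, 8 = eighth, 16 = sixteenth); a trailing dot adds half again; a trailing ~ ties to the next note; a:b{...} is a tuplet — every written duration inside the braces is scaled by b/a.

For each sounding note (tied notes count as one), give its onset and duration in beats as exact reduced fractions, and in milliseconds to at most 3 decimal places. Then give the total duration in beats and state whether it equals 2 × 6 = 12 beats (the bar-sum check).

1) 0.0ms=0b +1016.949ms=3b
2) 1016.949ms=3b +508.475ms=3/2b
3) 1525.424ms=9/2b +508.475ms=3/2b
4) 2033.898ms=6b +508.475ms=3/2b
5) 2542.373ms=15/2b +508.475ms=3/2b
6) 3050.847ms=9b +508.475ms=3/2b
7) 3559.322ms=21/2b +508.475ms=3/2b
Σ=12b of 12 (177bpm 6/8) — PASS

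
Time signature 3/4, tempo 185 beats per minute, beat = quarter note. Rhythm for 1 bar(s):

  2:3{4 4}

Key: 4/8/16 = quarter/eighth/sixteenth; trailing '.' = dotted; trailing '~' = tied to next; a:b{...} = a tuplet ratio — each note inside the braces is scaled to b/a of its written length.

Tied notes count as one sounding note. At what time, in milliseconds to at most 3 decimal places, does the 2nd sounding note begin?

1. 0.0ms @ 0 + 486.486ms (3/2)
2. 486.486ms @ 3/2 + 486.486ms (3/2)

note 2 onset = 3/2b = 486.486ms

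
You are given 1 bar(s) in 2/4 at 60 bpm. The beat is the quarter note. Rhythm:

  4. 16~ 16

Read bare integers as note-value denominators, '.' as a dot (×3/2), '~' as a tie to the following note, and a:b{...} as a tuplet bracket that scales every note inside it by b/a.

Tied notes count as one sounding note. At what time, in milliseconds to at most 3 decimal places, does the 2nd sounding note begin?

1. 0.0ms @ 0 + 1500.0ms (3/2)
2. 1500.0ms @ 3/2 + 500.0ms (1/2)

note 2 onset = 3/2b = 1500.0ms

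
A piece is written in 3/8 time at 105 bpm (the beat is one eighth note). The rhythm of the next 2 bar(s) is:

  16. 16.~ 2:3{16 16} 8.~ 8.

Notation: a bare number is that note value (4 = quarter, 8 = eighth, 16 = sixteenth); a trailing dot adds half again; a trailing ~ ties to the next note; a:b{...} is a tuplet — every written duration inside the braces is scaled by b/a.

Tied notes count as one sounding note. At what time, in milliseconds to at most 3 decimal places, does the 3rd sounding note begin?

note 3 onset = 9/4b = 1285.714ms

1. 0.0ms @ 0 + 428.571ms (3/4)
2. 428.571ms @ 3/4 + 857.143ms (3/2)
3. 1285.714ms @ 9/4 + 428.571ms (3/4)
4. 1714.286ms @ 3 + 1714.286ms (3)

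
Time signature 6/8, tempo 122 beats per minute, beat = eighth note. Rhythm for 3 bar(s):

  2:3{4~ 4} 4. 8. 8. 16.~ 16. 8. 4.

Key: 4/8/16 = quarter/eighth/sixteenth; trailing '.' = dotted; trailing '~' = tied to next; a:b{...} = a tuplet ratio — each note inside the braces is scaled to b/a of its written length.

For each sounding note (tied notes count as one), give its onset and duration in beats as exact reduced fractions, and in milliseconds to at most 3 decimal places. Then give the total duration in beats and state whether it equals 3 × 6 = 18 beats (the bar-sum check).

1) 0.0ms=0b +2950.82ms=6b
2) 2950.82ms=6b +1475.41ms=3b
3) 4426.23ms=9b +737.705ms=3/2b
4) 5163.934ms=21/2b +737.705ms=3/2b
5) 5901.639ms=12b +737.705ms=3/2b
6) 6639.344ms=27/2b +737.705ms=3/2b
7) 7377.049ms=15b +1475.41ms=3b
Σ=18b of 18 (122bpm 6/8) — PASS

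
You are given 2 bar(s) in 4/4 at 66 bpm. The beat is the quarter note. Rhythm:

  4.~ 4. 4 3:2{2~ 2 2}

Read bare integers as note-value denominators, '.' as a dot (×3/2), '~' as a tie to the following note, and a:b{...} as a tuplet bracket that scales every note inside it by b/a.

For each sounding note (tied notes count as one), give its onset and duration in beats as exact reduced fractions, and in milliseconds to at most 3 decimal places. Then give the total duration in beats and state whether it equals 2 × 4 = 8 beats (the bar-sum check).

1) 0.0ms=0b +2727.273ms=3b
2) 2727.273ms=3b +909.091ms=1b
3) 3636.364ms=4b +2424.242ms=8/3b
4) 6060.606ms=20/3b +1212.121ms=4/3b
Σ=8b of 8 (66bpm 4/4) — PASS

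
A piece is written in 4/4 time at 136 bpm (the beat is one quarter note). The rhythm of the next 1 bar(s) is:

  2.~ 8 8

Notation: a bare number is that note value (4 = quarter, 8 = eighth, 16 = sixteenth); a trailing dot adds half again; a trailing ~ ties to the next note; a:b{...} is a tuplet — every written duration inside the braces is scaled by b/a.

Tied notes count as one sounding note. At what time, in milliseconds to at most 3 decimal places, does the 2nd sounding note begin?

1. 0.0ms @ 0 + 1544.118ms (7/2)
2. 1544.118ms @ 7/2 + 220.588ms (1/2)

note 2 onset = 7/2b = 1544.118ms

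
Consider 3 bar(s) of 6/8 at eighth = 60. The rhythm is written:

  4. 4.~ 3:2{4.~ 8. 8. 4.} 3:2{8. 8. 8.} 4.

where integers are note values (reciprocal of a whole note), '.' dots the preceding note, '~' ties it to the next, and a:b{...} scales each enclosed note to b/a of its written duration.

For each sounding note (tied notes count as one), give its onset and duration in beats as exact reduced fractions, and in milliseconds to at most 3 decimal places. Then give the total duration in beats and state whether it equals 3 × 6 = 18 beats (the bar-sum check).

1) 0.0ms=0b +3000.0ms=3b
2) 3000.0ms=3b +6000.0ms=6b
3) 9000.0ms=9b +1000.0ms=1b
4) 10000.0ms=10b +2000.0ms=2b
5) 12000.0ms=12b +1000.0ms=1b
6) 13000.0ms=13b +1000.0ms=1b
7) 14000.0ms=14b +1000.0ms=1b
8) 15000.0ms=15b +3000.0ms=3b
Σ=18b of 18 (60bpm 6/8) — PASS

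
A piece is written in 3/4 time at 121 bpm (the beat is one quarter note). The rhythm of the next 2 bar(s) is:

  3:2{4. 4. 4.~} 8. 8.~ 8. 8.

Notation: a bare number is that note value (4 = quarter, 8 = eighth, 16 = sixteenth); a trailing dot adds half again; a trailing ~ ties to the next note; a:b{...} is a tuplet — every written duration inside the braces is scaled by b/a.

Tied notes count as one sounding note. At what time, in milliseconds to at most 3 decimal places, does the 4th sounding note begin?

note 4 onset = 15/4b = 1859.504ms

1. 0.0ms @ 0 + 495.868ms (1)
2. 495.868ms @ 1 + 495.868ms (1)
3. 991.736ms @ 2 + 867.769ms (7/4)
4. 1859.504ms @ 15/4 + 743.802ms (3/2)
5. 2603.306ms @ 21/4 + 371.901ms (3/4)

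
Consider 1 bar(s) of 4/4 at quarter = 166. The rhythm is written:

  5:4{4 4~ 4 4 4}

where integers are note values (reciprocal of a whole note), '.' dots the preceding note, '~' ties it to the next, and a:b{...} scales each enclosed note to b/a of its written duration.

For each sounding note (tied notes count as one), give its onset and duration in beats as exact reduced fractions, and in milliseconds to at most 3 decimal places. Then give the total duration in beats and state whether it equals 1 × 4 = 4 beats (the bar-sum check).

1) 0.0ms=0b +289.157ms=4/5b
2) 289.157ms=4/5b +578.313ms=8/5b
3) 867.47ms=12/5b +289.157ms=4/5b
4) 1156.627ms=16/5b +289.157ms=4/5b
Σ=4b of 4 (166bpm 4/4) — PASS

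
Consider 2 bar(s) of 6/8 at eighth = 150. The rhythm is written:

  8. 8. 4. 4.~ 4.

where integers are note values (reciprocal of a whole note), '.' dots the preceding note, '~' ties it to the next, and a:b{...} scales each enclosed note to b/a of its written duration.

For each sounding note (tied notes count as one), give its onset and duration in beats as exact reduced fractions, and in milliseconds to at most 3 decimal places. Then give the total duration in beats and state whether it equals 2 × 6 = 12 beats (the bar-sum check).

1) 0.0ms=0b +600.0ms=3/2b
2) 600.0ms=3/2b +600.0ms=3/2b
3) 1200.0ms=3b +1200.0ms=3b
4) 2400.0ms=6b +2400.0ms=6b
Σ=12b of 12 (150bpm 6/8) — PASS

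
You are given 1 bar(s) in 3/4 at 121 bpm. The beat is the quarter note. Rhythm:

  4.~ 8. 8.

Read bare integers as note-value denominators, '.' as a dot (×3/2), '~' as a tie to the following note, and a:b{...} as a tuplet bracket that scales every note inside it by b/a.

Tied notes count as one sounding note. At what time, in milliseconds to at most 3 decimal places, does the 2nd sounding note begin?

1. 0.0ms @ 0 + 1115.702ms (9/4)
2. 1115.702ms @ 9/4 + 371.901ms (3/4)

note 2 onset = 9/4b = 1115.702ms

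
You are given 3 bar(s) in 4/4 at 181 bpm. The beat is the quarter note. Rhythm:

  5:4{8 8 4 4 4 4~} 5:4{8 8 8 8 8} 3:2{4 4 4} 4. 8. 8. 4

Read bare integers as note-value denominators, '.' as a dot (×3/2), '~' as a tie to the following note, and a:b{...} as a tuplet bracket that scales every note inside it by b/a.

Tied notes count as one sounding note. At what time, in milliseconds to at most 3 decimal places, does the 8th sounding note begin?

note 8 onset = 24/5b = 1591.16ms

1. 0.0ms @ 0 + 132.597ms (2/5)
2. 132.597ms @ 2/5 + 132.597ms (2/5)
3. 265.193ms @ 4/5 + 265.193ms (4/5)
4. 530.387ms @ 8/5 + 265.193ms (4/5)
5. 795.58ms @ 12/5 + 265.193ms (4/5)
6. 1060.773ms @ 16/5 + 397.79ms (6/5)
7. 1458.564ms @ 22/5 + 132.597ms (2/5)
8. 1591.16ms @ 24/5 + 132.597ms (2/5)
9. 1723.757ms @ 26/5 + 132.597ms (2/5)
10. 1856.354ms @ 28/5 + 132.597ms (2/5)
11. 1988.95ms @ 6 + 220.994ms (2/3)
12. 2209.945ms @ 20/3 + 220.994ms (2/3)
13. 2430.939ms @ 22/3 + 220.994ms (2/3)
14. 2651.934ms @ 8 + 497.238ms (3/2)
15. 3149.171ms @ 19/2 + 248.619ms (3/4)
16. 3397.79ms @ 41/4 + 248.619ms (3/4)
17. 3646.409ms @ 11 + 331.492ms (1)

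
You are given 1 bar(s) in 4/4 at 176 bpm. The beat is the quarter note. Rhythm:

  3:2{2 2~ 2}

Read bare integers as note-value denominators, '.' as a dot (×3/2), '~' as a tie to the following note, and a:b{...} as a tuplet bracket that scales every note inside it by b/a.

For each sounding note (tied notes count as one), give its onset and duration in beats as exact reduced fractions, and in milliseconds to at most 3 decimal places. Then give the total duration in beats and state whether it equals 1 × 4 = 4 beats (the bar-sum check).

1) 0.0ms=0b +454.545ms=4/3b
2) 454.545ms=4/3b +909.091ms=8/3b
Σ=4b of 4 (176bpm 4/4) — PASS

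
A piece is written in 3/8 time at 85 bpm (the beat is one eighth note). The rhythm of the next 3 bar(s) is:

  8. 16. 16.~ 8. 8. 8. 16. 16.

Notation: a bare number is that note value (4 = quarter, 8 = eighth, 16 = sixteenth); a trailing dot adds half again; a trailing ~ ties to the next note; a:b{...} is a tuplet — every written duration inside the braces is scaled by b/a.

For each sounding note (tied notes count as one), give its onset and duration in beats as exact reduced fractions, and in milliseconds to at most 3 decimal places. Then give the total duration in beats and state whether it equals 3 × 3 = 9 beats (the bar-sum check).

1) 0.0ms=0b +1058.824ms=3/2b
2) 1058.824ms=3/2b +529.412ms=3/4b
3) 1588.235ms=9/4b +1588.235ms=9/4b
4) 3176.471ms=9/2b +1058.824ms=3/2b
5) 4235.294ms=6b +1058.824ms=3/2b
6) 5294.118ms=15/2b +529.412ms=3/4b
7) 5823.529ms=33/4b +529.412ms=3/4b
Σ=9b of 9 (85bpm 3/8) — PASS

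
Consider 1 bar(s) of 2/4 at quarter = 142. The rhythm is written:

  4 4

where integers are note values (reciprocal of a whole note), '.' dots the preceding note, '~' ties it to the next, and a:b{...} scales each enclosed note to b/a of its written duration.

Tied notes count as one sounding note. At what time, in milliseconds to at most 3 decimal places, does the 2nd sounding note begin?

note 2 onset = 1b = 422.535ms

1. 0.0ms @ 0 + 422.535ms (1)
2. 422.535ms @ 1 + 422.535ms (1)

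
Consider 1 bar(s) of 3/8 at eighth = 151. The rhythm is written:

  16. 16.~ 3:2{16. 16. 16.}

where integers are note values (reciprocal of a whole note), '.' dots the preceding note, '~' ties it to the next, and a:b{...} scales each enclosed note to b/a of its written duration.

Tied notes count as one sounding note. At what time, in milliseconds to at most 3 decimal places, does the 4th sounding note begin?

note 4 onset = 5/2b = 993.377ms

1. 0.0ms @ 0 + 298.013ms (3/4)
2. 298.013ms @ 3/4 + 496.689ms (5/4)
3. 794.702ms @ 2 + 198.675ms (1/2)
4. 993.377ms @ 5/2 + 198.675ms (1/2)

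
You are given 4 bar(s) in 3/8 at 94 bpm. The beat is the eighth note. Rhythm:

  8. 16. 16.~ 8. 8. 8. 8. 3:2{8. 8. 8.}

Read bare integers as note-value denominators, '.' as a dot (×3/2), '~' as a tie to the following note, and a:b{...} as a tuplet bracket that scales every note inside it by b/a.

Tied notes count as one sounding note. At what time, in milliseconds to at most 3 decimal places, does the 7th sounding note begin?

1. 0.0ms @ 0 + 957.447ms (3/2)
2. 957.447ms @ 3/2 + 478.723ms (3/4)
3. 1436.17ms @ 9/4 + 1436.17ms (9/4)
4. 2872.34ms @ 9/2 + 957.447ms (3/2)
5. 3829.787ms @ 6 + 957.447ms (3/2)
6. 4787.234ms @ 15/2 + 957.447ms (3/2)
7. 5744.681ms @ 9 + 638.298ms (1)
8. 6382.979ms @ 10 + 638.298ms (1)
9. 7021.277ms @ 11 + 638.298ms (1)

note 7 onset = 9b = 5744.681ms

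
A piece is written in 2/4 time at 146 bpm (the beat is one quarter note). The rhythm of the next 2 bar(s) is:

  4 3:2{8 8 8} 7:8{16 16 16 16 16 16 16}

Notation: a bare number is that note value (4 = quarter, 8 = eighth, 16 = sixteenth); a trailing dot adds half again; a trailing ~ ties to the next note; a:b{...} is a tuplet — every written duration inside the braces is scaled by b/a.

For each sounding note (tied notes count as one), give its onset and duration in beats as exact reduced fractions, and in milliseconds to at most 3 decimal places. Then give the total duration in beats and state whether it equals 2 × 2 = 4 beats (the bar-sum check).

1) 0.0ms=0b +410.959ms=1b
2) 410.959ms=1b +136.986ms=1/3b
3) 547.945ms=4/3b +136.986ms=1/3b
4) 684.932ms=5/3b +136.986ms=1/3b
5) 821.918ms=2b +117.417ms=2/7b
6) 939.335ms=16/7b +117.417ms=2/7b
7) 1056.751ms=18/7b +117.417ms=2/7b
8) 1174.168ms=20/7b +117.417ms=2/7b
9) 1291.585ms=22/7b +117.417ms=2/7b
10) 1409.002ms=24/7b +117.417ms=2/7b
11) 1526.419ms=26/7b +117.417ms=2/7b
Σ=4b of 4 (146bpm 2/4) — PASS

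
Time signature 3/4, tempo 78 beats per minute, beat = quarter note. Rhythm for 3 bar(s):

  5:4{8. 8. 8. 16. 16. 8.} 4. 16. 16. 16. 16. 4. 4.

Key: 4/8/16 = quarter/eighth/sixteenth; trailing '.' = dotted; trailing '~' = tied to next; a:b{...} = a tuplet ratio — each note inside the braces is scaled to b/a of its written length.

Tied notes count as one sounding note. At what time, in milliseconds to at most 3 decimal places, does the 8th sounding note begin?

note 8 onset = 9/2b = 3461.538ms

1. 0.0ms @ 0 + 461.538ms (3/5)
2. 461.538ms @ 3/5 + 461.538ms (3/5)
3. 923.077ms @ 6/5 + 461.538ms (3/5)
4. 1384.615ms @ 9/5 + 230.769ms (3/10)
5. 1615.385ms @ 21/10 + 230.769ms (3/10)
6. 1846.154ms @ 12/5 + 461.538ms (3/5)
7. 2307.692ms @ 3 + 1153.846ms (3/2)
8. 3461.538ms @ 9/2 + 288.462ms (3/8)
9. 3750.0ms @ 39/8 + 288.462ms (3/8)
10. 4038.462ms @ 21/4 + 288.462ms (3/8)
11. 4326.923ms @ 45/8 + 288.462ms (3/8)
12. 4615.385ms @ 6 + 1153.846ms (3/2)
13. 5769.231ms @ 15/2 + 1153.846ms (3/2)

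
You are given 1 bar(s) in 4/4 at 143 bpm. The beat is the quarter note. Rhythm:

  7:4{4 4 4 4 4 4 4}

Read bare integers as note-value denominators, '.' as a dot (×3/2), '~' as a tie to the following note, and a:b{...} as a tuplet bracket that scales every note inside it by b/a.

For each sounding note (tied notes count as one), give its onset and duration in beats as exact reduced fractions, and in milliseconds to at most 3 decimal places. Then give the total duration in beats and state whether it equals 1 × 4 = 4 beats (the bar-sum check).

1) 0.0ms=0b +239.76ms=4/7b
2) 239.76ms=4/7b +239.76ms=4/7b
3) 479.52ms=8/7b +239.76ms=4/7b
4) 719.281ms=12/7b +239.76ms=4/7b
5) 959.041ms=16/7b +239.76ms=4/7b
6) 1198.801ms=20/7b +239.76ms=4/7b
7) 1438.561ms=24/7b +239.76ms=4/7b
Σ=4b of 4 (143bpm 4/4) — PASS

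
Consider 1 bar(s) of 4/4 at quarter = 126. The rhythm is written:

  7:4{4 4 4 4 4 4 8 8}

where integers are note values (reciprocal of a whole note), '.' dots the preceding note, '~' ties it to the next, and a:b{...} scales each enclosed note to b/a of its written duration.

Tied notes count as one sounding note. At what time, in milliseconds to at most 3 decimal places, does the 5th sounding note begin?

note 5 onset = 16/7b = 1088.435ms

1. 0.0ms @ 0 + 272.109ms (4/7)
2. 272.109ms @ 4/7 + 272.109ms (4/7)
3. 544.218ms @ 8/7 + 272.109ms (4/7)
4. 816.327ms @ 12/7 + 272.109ms (4/7)
5. 1088.435ms @ 16/7 + 272.109ms (4/7)
6. 1360.544ms @ 20/7 + 272.109ms (4/7)
7. 1632.653ms @ 24/7 + 136.054ms (2/7)
8. 1768.707ms @ 26/7 + 136.054ms (2/7)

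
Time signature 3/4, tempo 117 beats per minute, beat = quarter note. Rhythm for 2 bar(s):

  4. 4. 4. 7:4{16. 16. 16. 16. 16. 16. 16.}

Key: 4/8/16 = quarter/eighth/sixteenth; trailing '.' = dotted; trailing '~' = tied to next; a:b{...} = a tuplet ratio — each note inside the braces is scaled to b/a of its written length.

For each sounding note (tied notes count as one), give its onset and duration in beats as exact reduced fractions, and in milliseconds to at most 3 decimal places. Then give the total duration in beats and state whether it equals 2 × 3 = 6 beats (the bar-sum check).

1) 0.0ms=0b +769.231ms=3/2b
2) 769.231ms=3/2b +769.231ms=3/2b
3) 1538.462ms=3b +769.231ms=3/2b
4) 2307.692ms=9/2b +109.89ms=3/14b
5) 2417.582ms=33/7b +109.89ms=3/14b
6) 2527.473ms=69/14b +109.89ms=3/14b
7) 2637.363ms=36/7b +109.89ms=3/14b
8) 2747.253ms=75/14b +109.89ms=3/14b
9) 2857.143ms=39/7b +109.89ms=3/14b
10) 2967.033ms=81/14b +109.89ms=3/14b
Σ=6b of 6 (117bpm 3/4) — PASS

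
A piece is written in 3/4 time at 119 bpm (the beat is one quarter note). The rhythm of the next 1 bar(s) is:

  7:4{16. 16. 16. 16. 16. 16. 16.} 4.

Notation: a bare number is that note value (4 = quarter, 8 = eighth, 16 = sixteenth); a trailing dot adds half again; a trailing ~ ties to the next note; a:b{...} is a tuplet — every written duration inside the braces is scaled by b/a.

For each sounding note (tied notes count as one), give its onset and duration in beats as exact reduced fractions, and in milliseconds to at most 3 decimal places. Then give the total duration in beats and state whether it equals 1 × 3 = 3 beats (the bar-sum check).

1) 0.0ms=0b +108.043ms=3/14b
2) 108.043ms=3/14b +108.043ms=3/14b
3) 216.086ms=3/7b +108.043ms=3/14b
4) 324.13ms=9/14b +108.043ms=3/14b
5) 432.173ms=6/7b +108.043ms=3/14b
6) 540.216ms=15/14b +108.043ms=3/14b
7) 648.259ms=9/7b +108.043ms=3/14b
8) 756.303ms=3/2b +756.303ms=3/2b
Σ=3b of 3 (119bpm 3/4) — PASS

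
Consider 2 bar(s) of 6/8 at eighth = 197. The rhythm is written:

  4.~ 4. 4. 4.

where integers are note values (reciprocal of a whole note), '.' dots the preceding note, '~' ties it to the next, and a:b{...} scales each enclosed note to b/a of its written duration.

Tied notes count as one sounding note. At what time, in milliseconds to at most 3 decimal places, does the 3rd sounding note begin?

1. 0.0ms @ 0 + 1827.411ms (6)
2. 1827.411ms @ 6 + 913.706ms (3)
3. 2741.117ms @ 9 + 913.706ms (3)

note 3 onset = 9b = 2741.117ms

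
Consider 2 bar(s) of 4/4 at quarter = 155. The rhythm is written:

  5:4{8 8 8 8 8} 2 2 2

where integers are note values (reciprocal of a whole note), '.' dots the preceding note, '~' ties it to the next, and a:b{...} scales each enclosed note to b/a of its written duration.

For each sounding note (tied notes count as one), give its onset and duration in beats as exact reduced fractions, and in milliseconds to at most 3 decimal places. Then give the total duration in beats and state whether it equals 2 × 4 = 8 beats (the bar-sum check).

1) 0.0ms=0b +154.839ms=2/5b
2) 154.839ms=2/5b +154.839ms=2/5b
3) 309.677ms=4/5b +154.839ms=2/5b
4) 464.516ms=6/5b +154.839ms=2/5b
5) 619.355ms=8/5b +154.839ms=2/5b
6) 774.194ms=2b +774.194ms=2b
7) 1548.387ms=4b +774.194ms=2b
8) 2322.581ms=6b +774.194ms=2b
Σ=8b of 8 (155bpm 4/4) — PASS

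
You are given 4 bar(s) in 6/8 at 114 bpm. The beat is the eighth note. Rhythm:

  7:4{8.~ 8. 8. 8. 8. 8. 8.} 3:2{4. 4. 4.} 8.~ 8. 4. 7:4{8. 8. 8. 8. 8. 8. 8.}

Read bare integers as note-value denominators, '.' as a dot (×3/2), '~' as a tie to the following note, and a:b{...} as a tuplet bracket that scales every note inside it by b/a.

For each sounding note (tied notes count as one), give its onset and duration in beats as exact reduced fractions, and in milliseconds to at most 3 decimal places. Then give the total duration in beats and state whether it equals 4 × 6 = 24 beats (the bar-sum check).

1) 0.0ms=0b +902.256ms=12/7b
2) 902.256ms=12/7b +451.128ms=6/7b
3) 1353.383ms=18/7b +451.128ms=6/7b
4) 1804.511ms=24/7b +451.128ms=6/7b
5) 2255.639ms=30/7b +451.128ms=6/7b
6) 2706.767ms=36/7b +451.128ms=6/7b
7) 3157.895ms=6b +1052.632ms=2b
8) 4210.526ms=8b +1052.632ms=2b
9) 5263.158ms=10b +1052.632ms=2b
10) 6315.789ms=12b +1578.947ms=3b
11) 7894.737ms=15b +1578.947ms=3b
12) 9473.684ms=18b +451.128ms=6/7b
13) 9924.812ms=132/7b +451.128ms=6/7b
14) 10375.94ms=138/7b +451.128ms=6/7b
15) 10827.068ms=144/7b +451.128ms=6/7b
16) 11278.195ms=150/7b +451.128ms=6/7b
17) 11729.323ms=156/7b +451.128ms=6/7b
18) 12180.451ms=162/7b +451.128ms=6/7b
Σ=24b of 24 (114bpm 6/8) — PASS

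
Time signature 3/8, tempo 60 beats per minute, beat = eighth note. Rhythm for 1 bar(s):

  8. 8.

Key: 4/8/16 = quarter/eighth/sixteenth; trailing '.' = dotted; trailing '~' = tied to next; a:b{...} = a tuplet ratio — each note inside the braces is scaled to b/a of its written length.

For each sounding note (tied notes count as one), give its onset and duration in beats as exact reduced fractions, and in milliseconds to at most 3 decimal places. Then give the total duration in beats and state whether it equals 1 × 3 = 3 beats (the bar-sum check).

1) 0.0ms=0b +1500.0ms=3/2b
2) 1500.0ms=3/2b +1500.0ms=3/2b
Σ=3b of 3 (60bpm 3/8) — PASS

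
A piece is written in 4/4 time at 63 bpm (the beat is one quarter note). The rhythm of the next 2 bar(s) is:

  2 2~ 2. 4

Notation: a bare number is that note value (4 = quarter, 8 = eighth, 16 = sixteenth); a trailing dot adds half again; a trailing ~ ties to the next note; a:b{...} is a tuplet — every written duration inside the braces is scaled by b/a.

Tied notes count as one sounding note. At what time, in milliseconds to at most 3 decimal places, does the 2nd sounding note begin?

note 2 onset = 2b = 1904.762ms

1. 0.0ms @ 0 + 1904.762ms (2)
2. 1904.762ms @ 2 + 4761.905ms (5)
3. 6666.667ms @ 7 + 952.381ms (1)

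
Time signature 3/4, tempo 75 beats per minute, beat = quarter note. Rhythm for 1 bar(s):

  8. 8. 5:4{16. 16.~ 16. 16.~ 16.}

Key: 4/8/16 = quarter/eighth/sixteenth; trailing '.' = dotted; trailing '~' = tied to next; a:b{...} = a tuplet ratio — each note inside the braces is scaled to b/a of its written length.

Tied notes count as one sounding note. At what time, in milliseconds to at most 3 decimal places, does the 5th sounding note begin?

note 5 onset = 12/5b = 1920.0ms

1. 0.0ms @ 0 + 600.0ms (3/4)
2. 600.0ms @ 3/4 + 600.0ms (3/4)
3. 1200.0ms @ 3/2 + 240.0ms (3/10)
4. 1440.0ms @ 9/5 + 480.0ms (3/5)
5. 1920.0ms @ 12/5 + 480.0ms (3/5)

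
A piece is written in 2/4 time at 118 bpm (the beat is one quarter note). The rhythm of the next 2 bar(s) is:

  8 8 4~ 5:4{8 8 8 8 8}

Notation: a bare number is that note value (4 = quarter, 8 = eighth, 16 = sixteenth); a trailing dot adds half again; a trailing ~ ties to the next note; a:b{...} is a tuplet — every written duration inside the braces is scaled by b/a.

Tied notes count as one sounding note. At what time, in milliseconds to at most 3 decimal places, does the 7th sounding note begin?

1. 0.0ms @ 0 + 254.237ms (1/2)
2. 254.237ms @ 1/2 + 254.237ms (1/2)
3. 508.475ms @ 1 + 711.864ms (7/5)
4. 1220.339ms @ 12/5 + 203.39ms (2/5)
5. 1423.729ms @ 14/5 + 203.39ms (2/5)
6. 1627.119ms @ 16/5 + 203.39ms (2/5)
7. 1830.508ms @ 18/5 + 203.39ms (2/5)

note 7 onset = 18/5b = 1830.508ms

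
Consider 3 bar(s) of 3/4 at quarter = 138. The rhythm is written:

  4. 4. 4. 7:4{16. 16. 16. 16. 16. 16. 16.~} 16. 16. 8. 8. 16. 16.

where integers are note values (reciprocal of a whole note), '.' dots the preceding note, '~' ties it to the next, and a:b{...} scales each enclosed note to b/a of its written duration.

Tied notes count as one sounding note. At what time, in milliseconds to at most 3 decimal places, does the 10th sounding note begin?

1. 0.0ms @ 0 + 652.174ms (3/2)
2. 652.174ms @ 3/2 + 652.174ms (3/2)
3. 1304.348ms @ 3 + 652.174ms (3/2)
4. 1956.522ms @ 9/2 + 93.168ms (3/14)
5. 2049.689ms @ 33/7 + 93.168ms (3/14)
6. 2142.857ms @ 69/14 + 93.168ms (3/14)
7. 2236.025ms @ 36/7 + 93.168ms (3/14)
8. 2329.193ms @ 75/14 + 93.168ms (3/14)
9. 2422.36ms @ 39/7 + 93.168ms (3/14)
10. 2515.528ms @ 81/14 + 256.211ms (33/56)
11. 2771.739ms @ 51/8 + 163.043ms (3/8)
12. 2934.783ms @ 27/4 + 326.087ms (3/4)
13. 3260.87ms @ 15/2 + 326.087ms (3/4)
14. 3586.957ms @ 33/4 + 163.043ms (3/8)
15. 3750.0ms @ 69/8 + 163.043ms (3/8)

note 10 onset = 81/14b = 2515.528ms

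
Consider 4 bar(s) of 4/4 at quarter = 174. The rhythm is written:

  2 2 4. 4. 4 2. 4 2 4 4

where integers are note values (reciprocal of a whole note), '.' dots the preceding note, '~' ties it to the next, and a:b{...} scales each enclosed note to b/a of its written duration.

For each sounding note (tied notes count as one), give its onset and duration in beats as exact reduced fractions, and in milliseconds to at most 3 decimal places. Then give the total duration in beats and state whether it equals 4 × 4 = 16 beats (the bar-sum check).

1) 0.0ms=0b +689.655ms=2b
2) 689.655ms=2b +689.655ms=2b
3) 1379.31ms=4b +517.241ms=3/2b
4) 1896.552ms=11/2b +517.241ms=3/2b
5) 2413.793ms=7b +344.828ms=1b
6) 2758.621ms=8b +1034.483ms=3b
7) 3793.103ms=11b +344.828ms=1b
8) 4137.931ms=12b +689.655ms=2b
9) 4827.586ms=14b +344.828ms=1b
10) 5172.414ms=15b +344.828ms=1b
Σ=16b of 16 (174bpm 4/4) — PASS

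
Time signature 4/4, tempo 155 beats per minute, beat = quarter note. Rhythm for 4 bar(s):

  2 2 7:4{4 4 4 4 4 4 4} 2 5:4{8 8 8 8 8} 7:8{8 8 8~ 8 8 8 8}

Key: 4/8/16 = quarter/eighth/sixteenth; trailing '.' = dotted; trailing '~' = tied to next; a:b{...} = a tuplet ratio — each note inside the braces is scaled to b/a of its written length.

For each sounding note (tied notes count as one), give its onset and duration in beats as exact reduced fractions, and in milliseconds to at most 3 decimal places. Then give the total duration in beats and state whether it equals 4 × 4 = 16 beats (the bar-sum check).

1) 0.0ms=0b +774.194ms=2b
2) 774.194ms=2b +774.194ms=2b
3) 1548.387ms=4b +221.198ms=4/7b
4) 1769.585ms=32/7b +221.198ms=4/7b
5) 1990.783ms=36/7b +221.198ms=4/7b
6) 2211.982ms=40/7b +221.198ms=4/7b
7) 2433.18ms=44/7b +221.198ms=4/7b
8) 2654.378ms=48/7b +221.198ms=4/7b
9) 2875.576ms=52/7b +221.198ms=4/7b
10) 3096.774ms=8b +774.194ms=2b
11) 3870.968ms=10b +154.839ms=2/5b
12) 4025.806ms=52/5b +154.839ms=2/5b
13) 4180.645ms=54/5b +154.839ms=2/5b
14) 4335.484ms=56/5b +154.839ms=2/5b
15) 4490.323ms=58/5b +154.839ms=2/5b
16) 4645.161ms=12b +221.198ms=4/7b
17) 4866.359ms=88/7b +221.198ms=4/7b
18) 5087.558ms=92/7b +442.396ms=8/7b
19) 5529.954ms=100/7b +221.198ms=4/7b
20) 5751.152ms=104/7b +221.198ms=4/7b
21) 5972.35ms=108/7b +221.198ms=4/7b
Σ=16b of 16 (155bpm 4/4) — PASS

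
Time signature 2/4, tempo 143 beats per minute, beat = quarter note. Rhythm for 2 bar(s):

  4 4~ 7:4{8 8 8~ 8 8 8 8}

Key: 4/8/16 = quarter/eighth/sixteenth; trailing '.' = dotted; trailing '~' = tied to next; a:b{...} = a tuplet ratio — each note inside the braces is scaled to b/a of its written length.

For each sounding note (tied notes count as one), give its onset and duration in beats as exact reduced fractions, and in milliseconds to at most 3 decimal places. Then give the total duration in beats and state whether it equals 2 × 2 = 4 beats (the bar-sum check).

1) 0.0ms=0b +419.58ms=1b
2) 419.58ms=1b +539.461ms=9/7b
3) 959.041ms=16/7b +119.88ms=2/7b
4) 1078.921ms=18/7b +239.76ms=4/7b
5) 1318.681ms=22/7b +119.88ms=2/7b
6) 1438.561ms=24/7b +119.88ms=2/7b
7) 1558.442ms=26/7b +119.88ms=2/7b
Σ=4b of 4 (143bpm 2/4) — PASS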